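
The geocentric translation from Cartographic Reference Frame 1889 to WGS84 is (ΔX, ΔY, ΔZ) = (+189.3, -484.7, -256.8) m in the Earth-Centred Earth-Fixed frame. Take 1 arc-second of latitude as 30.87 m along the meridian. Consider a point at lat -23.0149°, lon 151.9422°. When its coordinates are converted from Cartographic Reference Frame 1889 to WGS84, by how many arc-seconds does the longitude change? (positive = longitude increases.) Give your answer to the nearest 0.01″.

Δλ = 11.92″

sin φ = -0.390970, cos φ = 0.920403, sin λ = 0.470362, cos λ = -0.882474.
East component: ΔE = −sin λ·ΔX + cos λ·ΔY = −(0.470362)(189.3) + (-0.882474)(-484.7) = 338.70 m.
1° of latitude spans 3600 × 30.87 = 111132 m; at latitude φ, 1° of longitude spans that × cos φ = 102286.2 m, so Δλ = 338.70 / 102286.2 × 3600 = 11.921″.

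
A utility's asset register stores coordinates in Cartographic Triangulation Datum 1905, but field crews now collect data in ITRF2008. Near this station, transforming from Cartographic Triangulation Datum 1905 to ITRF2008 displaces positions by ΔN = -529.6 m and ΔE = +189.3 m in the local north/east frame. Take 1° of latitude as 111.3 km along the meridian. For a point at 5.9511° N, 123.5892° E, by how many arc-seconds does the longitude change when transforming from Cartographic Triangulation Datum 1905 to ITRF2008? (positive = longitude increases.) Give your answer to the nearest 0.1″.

Δλ = 6.2″

At latitude 5.9511°, cos φ = 0.994611.
1° of longitude at this latitude = 111.3 × cos φ = 110.70 km, so Δλ = 189.3 / 110700.2 = 0.0017100° = 6.156″.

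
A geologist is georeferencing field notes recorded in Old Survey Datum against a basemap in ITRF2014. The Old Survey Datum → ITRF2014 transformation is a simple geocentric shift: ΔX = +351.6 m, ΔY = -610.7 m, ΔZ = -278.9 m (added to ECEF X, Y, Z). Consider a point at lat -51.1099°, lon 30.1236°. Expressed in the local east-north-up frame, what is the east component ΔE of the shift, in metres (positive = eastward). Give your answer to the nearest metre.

At φ = -51.1099°, λ = 30.1236°: sin φ = -0.778352, cos φ = 0.627829, sin λ = 0.501867, cos λ = 0.864945.
ΔE = −sin λ·ΔX + cos λ·ΔY = −(0.501867)·(351.6) + (0.864945)·(-610.7) = -704.68 m.

ΔE = -705 m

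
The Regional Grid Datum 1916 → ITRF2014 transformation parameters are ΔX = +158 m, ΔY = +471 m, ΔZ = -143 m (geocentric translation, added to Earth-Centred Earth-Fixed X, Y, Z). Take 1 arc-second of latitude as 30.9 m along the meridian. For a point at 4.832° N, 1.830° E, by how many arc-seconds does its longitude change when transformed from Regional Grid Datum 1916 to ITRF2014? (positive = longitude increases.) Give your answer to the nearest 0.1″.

Δλ = 15.1″

sin φ = 0.084234, cos φ = 0.996446, sin λ = 0.031934, cos λ = 0.999490.
East component: ΔE = −sin λ·ΔX + cos λ·ΔY = −(0.031934)(158) + (0.999490)(471) = 465.71 m.
1° of latitude spans 3600 × 30.90 = 111240 m; at latitude φ, 1° of longitude spans that × cos φ = 110844.6 m, so Δλ = 465.71 / 110844.6 × 3600 = 15.125″.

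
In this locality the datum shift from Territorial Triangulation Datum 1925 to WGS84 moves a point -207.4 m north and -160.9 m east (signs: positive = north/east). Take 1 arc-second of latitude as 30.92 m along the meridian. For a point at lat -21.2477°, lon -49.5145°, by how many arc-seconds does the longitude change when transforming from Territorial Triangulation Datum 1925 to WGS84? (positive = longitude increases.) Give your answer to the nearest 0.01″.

Δλ = -5.58″

At latitude -21.2477°, cos φ = 0.932022.
1″ of longitude at this latitude = 30.92 × cos φ = 28.8181 m, so Δλ = -160.9 / 28.8181 = -5.583″.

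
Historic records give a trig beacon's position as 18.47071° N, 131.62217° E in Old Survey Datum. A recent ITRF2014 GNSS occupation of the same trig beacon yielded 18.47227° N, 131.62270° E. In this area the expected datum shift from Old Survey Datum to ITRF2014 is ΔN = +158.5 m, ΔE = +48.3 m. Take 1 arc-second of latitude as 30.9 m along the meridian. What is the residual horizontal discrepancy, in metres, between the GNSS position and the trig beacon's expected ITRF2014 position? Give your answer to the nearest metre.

17 m

Observed coordinate differences: Δφ = +0.00156°, Δλ = +0.00053°.
Converting to metres (1° lat = 111240 m, cos φ = 0.948486): observed ΔN = 173.5 m, observed ΔE = 55.9 m.
Subtracting the expected shift leaves a residual of 173.5 − (158.5) = 15.0 m north and 55.9 − (48.3) = 7.6 m east.
Residual distance = √(15.0² + 7.6²) = 16.9 m.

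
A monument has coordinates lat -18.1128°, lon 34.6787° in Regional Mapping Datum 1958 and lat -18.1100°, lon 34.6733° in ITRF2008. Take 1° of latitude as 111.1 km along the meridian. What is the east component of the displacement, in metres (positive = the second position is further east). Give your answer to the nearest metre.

ΔE = -570 m

Δφ = -18.1100° − -18.1128° = +0.0028°; Δλ = 34.6733° − 34.6787° = -0.0054°.
ΔN = Δφ × 111100 = 311.1 m; ΔE = Δλ × 111100 × cos(-18.1128°) = -0.0054 × 111100 × 0.950446 = -570.2 m.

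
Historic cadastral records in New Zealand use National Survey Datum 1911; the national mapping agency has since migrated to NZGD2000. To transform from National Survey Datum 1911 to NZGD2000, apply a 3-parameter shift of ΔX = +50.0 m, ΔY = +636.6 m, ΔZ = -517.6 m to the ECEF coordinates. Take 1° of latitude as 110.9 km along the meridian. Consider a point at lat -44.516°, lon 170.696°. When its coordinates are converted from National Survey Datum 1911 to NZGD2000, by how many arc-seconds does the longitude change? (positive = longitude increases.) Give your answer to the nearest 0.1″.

Δλ = -29.0″

sin φ = -0.701108, cos φ = 0.713055, sin λ = 0.161673, cos λ = -0.986844.
East component: ΔE = −sin λ·ΔX + cos λ·ΔY = −(0.161673)(50.0) + (-0.986844)(636.6) = -636.31 m.
1° of latitude spans 110900 m; at latitude φ, 1° of longitude spans that × cos φ = 79077.8 m, so Δλ = -636.31 / 79077.8 × 3600 = -28.968″.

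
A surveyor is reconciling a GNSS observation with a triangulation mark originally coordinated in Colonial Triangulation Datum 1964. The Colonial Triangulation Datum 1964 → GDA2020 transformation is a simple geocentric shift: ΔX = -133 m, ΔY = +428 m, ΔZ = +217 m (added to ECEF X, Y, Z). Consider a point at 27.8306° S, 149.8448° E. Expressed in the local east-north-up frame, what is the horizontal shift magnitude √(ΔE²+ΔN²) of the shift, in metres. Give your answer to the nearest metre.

At φ = -27.8306°, λ = 149.8448°: sin φ = -0.466859, cos φ = 0.884332, sin λ = 0.502344, cos λ = -0.864668.
ΔE = −sin λ·ΔX + cos λ·ΔY = −(0.502344)·(-133) + (-0.864668)·(428) = -303.27 m.
ΔN = −sin φ cos λ·ΔX − sin φ sin λ·ΔY + cos φ·ΔZ = −(-0.466859)(-0.864668)(-133) − (-0.466859)(0.502344)(428) + (0.884332)(217) = 345.97 m.
Horizontal magnitude = √(ΔE² + ΔN²) = √((-303.27)² + 345.97²) = 460.07 m.

460 m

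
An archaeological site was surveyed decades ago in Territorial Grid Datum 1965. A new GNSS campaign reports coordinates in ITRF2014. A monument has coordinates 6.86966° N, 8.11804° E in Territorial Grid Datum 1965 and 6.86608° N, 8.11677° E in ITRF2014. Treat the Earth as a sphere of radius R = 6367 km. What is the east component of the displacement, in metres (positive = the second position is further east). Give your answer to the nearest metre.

ΔE = -140 m

Δφ = 6.86608° − 6.86966° = -0.00358°; Δλ = 8.11677° − 8.11804° = -0.00127°.
1° along a meridian = πR/180 = 111125 m.
ΔN = Δφ × 111125 = -397.8 m; ΔE = Δλ × 111125 × cos(6.86966°) = -0.00127 × 111125 × 0.992821 = -140.1 m.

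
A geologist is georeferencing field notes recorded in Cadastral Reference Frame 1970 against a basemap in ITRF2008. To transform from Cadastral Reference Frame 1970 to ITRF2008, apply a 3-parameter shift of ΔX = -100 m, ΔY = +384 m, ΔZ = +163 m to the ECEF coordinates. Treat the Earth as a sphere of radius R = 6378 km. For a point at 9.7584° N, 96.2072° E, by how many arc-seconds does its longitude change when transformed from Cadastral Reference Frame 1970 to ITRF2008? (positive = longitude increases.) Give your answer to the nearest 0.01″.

sin φ = 0.169494, cos φ = 0.985531, sin λ = 0.994137, cos λ = -0.108124.
East component: ΔE = −sin λ·ΔX + cos λ·ΔY = −(0.994137)(-100) + (-0.108124)(384) = 57.89 m.
1° of latitude spans πR/180 = 111317 m; at latitude φ, 1° of longitude spans that × cos φ = 109706.5 m, so Δλ = 57.89 / 109706.5 × 3600 = 1.900″.

Δλ = 1.90″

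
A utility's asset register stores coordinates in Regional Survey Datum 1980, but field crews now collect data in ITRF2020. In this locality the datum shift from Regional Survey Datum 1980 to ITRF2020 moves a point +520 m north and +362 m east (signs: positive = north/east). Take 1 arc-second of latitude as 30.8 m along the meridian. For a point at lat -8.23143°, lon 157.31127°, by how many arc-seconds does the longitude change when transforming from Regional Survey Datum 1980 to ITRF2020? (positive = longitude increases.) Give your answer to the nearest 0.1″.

At latitude -8.23143°, cos φ = 0.989698.
1″ of longitude at this latitude = 30.80 × cos φ = 30.4827 m, so Δλ = 362.0 / 30.4827 = 11.876″.

Δλ = 11.9″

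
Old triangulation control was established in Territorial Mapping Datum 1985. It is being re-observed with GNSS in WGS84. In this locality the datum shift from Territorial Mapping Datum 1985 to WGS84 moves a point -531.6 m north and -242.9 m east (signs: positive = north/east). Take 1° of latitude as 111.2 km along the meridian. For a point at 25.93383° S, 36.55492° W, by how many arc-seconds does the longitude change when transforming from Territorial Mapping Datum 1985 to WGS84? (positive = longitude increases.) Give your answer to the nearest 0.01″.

At latitude -25.93383°, cos φ = 0.899300.
1° of longitude at this latitude = 111.2 × cos φ = 100.00 km, so Δλ = -242.9 / 100002.1 = -0.0024289° = -8.744″.

Δλ = -8.74″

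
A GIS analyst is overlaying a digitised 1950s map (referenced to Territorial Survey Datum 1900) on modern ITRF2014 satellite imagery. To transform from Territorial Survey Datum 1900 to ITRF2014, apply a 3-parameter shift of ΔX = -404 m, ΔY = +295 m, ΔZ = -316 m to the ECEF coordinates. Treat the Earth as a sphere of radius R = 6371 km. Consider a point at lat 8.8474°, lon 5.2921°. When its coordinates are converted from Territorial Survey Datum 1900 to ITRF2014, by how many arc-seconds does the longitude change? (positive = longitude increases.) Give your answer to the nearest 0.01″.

sin φ = 0.153803, cos φ = 0.988101, sin λ = 0.092233, cos λ = 0.995737.
East component: ΔE = −sin λ·ΔX + cos λ·ΔY = −(0.092233)(-404) + (0.995737)(295) = 331.00 m.
1° of latitude spans πR/180 = 111195 m; at latitude φ, 1° of longitude spans that × cos φ = 109871.9 m, so Δλ = 331.00 / 109871.9 × 3600 = 10.846″.

Δλ = 10.85″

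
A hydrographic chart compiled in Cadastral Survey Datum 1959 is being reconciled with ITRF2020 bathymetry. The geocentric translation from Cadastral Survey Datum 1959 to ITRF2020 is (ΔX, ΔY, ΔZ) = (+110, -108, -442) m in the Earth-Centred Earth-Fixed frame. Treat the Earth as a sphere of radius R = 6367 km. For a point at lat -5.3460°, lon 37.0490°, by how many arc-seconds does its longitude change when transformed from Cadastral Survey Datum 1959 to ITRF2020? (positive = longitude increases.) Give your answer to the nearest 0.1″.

sin φ = -0.093170, cos φ = 0.995650, sin λ = 0.602498, cos λ = 0.798121.
East component: ΔE = −sin λ·ΔX + cos λ·ΔY = −(0.602498)(110) + (0.798121)(-108) = -152.47 m.
1° of latitude spans πR/180 = 111125 m; at latitude φ, 1° of longitude spans that × cos φ = 110641.7 m, so Δλ = -152.47 / 110641.7 × 3600 = -4.961″.

Δλ = -5.0″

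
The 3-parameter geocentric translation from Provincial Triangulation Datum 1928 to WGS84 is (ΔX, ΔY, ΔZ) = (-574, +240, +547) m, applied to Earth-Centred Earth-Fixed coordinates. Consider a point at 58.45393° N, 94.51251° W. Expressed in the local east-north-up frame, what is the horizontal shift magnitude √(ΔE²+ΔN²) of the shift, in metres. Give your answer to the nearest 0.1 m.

At φ = 58.45393°, λ = -94.51251°: sin φ = 0.852220, cos φ = 0.523184, sin λ = -0.996900, cos λ = -0.078677.
ΔE = −sin λ·ΔX + cos λ·ΔY = −(-0.996900)·(-574) + (-0.078677)·(240) = -591.10 m.
ΔN = −sin φ cos λ·ΔX − sin φ sin λ·ΔY + cos φ·ΔZ = −(0.852220)(-0.078677)(-574) − (0.852220)(-0.996900)(240) + (0.523184)(547) = 451.59 m.
Horizontal magnitude = √(ΔE² + ΔN²) = √((-591.10)² + 451.59²) = 743.87 m.

743.9 m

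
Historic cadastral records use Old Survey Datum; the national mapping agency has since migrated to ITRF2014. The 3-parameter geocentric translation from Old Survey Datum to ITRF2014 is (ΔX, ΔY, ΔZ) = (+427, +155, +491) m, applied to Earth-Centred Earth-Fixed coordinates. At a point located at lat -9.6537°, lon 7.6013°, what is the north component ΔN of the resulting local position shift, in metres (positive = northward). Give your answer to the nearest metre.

At φ = -9.6537°, λ = 7.6013°: sin φ = -0.167693, cos φ = 0.985839, sin λ = 0.132279, cos λ = 0.991213.
ΔN = −sin φ cos λ·ΔX − sin φ sin λ·ΔY + cos φ·ΔZ = −(-0.167693)(0.991213)(427) − (-0.167693)(0.132279)(155) + (0.985839)(491) = 558.46 m.

ΔN = 558 m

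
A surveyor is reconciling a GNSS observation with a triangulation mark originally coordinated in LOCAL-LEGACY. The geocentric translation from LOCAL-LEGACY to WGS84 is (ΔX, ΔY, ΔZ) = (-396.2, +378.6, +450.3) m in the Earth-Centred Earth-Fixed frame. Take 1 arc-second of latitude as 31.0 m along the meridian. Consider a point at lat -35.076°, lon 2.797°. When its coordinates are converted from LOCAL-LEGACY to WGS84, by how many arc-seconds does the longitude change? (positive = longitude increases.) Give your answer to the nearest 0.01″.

Δλ = 15.67″

sin φ = -0.574662, cos φ = 0.818391, sin λ = 0.048797, cos λ = 0.998809.
East component: ΔE = −sin λ·ΔX + cos λ·ΔY = −(0.048797)(-396.2) + (0.998809)(378.6) = 397.48 m.
1° of latitude spans 3600 × 31.00 = 111600 m; at latitude φ, 1° of longitude spans that × cos φ = 91332.4 m, so Δλ = 397.48 / 91332.4 × 3600 = 15.667″.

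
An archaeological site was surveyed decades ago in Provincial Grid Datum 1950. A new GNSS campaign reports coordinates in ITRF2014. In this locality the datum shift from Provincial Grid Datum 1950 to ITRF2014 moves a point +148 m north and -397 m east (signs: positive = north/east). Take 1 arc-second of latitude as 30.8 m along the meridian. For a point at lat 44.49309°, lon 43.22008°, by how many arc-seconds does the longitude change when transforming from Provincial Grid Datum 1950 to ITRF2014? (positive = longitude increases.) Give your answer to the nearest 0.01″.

Δλ = -18.07″

At latitude 44.49309°, cos φ = 0.713335.
1″ of longitude at this latitude = 30.80 × cos φ = 21.9707 m, so Δλ = -397.0 / 21.9707 = -18.070″.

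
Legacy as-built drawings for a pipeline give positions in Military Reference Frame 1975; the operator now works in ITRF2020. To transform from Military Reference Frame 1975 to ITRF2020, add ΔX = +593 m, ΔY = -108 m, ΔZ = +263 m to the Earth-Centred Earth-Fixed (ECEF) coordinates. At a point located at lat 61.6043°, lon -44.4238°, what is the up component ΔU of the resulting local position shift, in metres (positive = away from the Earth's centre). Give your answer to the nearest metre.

ΔU = 469 m

At φ = 61.6043°, λ = -44.4238°: sin φ = 0.879684, cos φ = 0.475558, sin λ = -0.699960, cos λ = 0.714182.
ΔU = cos φ cos λ·ΔX + cos φ sin λ·ΔY + sin φ·ΔZ = (0.475558)(0.714182)(593) + (0.475558)(-0.699960)(-108) + (0.879684)(263) = 468.71 m.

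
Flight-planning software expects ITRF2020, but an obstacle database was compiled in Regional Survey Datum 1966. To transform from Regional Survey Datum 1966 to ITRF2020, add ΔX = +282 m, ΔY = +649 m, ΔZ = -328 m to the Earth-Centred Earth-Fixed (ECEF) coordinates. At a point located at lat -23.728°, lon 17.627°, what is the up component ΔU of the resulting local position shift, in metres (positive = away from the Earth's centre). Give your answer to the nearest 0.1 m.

ΔU = 557.9 m

At φ = -23.728°, λ = 17.627°: sin φ = -0.402395, cos φ = 0.915466, sin λ = 0.302819, cos λ = 0.953048.
ΔU = cos φ cos λ·ΔX + cos φ sin λ·ΔY + sin φ·ΔZ = (0.915466)(0.953048)(282) + (0.915466)(0.302819)(649) + (-0.402395)(-328) = 557.94 m.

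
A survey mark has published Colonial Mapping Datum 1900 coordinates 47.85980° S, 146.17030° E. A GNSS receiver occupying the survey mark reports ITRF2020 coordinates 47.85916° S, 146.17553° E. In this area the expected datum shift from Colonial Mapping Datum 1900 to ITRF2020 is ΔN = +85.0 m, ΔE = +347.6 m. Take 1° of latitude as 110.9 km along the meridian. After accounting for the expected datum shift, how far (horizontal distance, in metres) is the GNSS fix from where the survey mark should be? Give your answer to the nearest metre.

44 m

Observed coordinate differences: Δφ = +0.00064°, Δλ = +0.00523°.
Converting to metres (1° lat = 110900 m, cos φ = 0.670947): observed ΔN = 71.0 m, observed ΔE = 389.2 m.
Subtracting the expected shift leaves a residual of 71.0 − (85.0) = -14.0 m north and 389.2 − (347.6) = 41.6 m east.
Residual distance = √((-14.0)² + 41.6²) = 43.9 m.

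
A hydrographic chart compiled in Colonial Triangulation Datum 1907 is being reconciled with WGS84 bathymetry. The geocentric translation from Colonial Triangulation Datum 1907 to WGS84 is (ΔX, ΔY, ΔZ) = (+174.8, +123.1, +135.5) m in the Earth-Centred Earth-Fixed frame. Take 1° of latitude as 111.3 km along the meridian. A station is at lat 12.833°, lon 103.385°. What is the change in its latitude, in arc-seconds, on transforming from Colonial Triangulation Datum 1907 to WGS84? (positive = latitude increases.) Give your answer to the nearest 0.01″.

sin φ = 0.222110, cos φ = 0.975022, sin λ = 0.972837, cos λ = -0.231493.
North component: ΔN = −sin φ cos λ·ΔX − sin φ sin λ·ΔY + cos φ·ΔZ = −(0.222110)(-0.231493)(174.8) − (0.222110)(0.972837)(123.1) + (0.975022)(135.5) = 114.50 m.
1° of latitude spans 111300 m, so Δφ = 114.50 / 111300 × 3600 = 3.704″.

Δφ = 3.70″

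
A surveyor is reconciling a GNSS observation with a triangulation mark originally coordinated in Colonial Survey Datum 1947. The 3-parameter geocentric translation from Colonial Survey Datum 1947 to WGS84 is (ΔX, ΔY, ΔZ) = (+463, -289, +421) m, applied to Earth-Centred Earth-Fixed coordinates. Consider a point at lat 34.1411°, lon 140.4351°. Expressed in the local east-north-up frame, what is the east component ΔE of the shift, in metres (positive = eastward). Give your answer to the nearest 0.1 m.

At φ = 34.1411°, λ = 140.4351°: sin φ = 0.561233, cos φ = 0.827658, sin λ = 0.636952, cos λ = -0.770904.
ΔE = −sin λ·ΔX + cos λ·ΔY = −(0.636952)·(463) + (-0.770904)·(-289) = -72.12 m.

ΔE = -72.1 m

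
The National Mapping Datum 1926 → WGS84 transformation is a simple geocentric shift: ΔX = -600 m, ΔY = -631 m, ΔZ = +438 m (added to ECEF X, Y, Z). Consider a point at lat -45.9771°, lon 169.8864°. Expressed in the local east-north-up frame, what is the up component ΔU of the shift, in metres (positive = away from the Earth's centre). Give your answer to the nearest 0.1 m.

The local up (radial) axis is (cos φ cos λ, cos φ sin λ, sin φ), giving ΔU = 410.488 − 77.003 − 314.949 = 18.54 m.

ΔU = 18.5 m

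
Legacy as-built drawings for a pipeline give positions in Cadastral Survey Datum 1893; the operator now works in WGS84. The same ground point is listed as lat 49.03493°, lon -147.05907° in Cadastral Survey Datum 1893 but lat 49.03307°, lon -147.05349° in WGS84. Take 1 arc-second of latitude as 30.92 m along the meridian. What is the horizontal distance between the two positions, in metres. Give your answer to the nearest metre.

Δφ = 49.03307° − 49.03493° = -0.00186°; Δλ = -147.05349° − -147.05907° = +0.00558°.
1° of latitude = 3600 × 30.92 = 111312 m.
ΔN = Δφ × 111312 = -207.0 m; ΔE = Δλ × 111312 × cos(49.03493°) = +0.00558 × 111312 × 0.655599 = 407.2 m.
Distance = √(ΔE² + ΔN²) = √(407.2² + (-207.0)²) = 456.8 m.

457 m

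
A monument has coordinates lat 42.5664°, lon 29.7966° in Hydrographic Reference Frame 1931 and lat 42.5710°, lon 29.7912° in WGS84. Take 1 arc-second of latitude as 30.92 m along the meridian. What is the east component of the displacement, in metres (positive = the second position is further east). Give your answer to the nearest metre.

ΔE = -443 m

Δφ = 42.5710° − 42.5664° = +0.0046°; Δλ = 29.7912° − 29.7966° = -0.0054°.
1° of latitude = 3600 × 30.92 = 111312 m.
ΔN = Δφ × 111312 = 512.0 m; ΔE = Δλ × 111312 × cos(42.5664°) = -0.0054 × 111312 × 0.736494 = -442.7 m.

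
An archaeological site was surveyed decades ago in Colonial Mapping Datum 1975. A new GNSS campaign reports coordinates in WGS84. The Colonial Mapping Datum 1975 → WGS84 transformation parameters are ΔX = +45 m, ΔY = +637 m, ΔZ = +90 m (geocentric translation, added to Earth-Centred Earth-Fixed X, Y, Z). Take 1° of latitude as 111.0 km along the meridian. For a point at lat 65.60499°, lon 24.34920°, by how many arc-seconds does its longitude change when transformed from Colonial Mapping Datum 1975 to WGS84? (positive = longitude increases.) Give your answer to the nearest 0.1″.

Δλ = 44.1″

sin φ = 0.910720, cos φ = 0.413025, sin λ = 0.412297, cos λ = 0.911050.
East component: ΔE = −sin λ·ΔX + cos λ·ΔY = −(0.412297)(45) + (0.911050)(637) = 561.79 m.
1° of latitude spans 111000 m; at latitude φ, 1° of longitude spans that × cos φ = 45845.8 m, so Δλ = 561.79 / 45845.8 × 3600 = 44.114″.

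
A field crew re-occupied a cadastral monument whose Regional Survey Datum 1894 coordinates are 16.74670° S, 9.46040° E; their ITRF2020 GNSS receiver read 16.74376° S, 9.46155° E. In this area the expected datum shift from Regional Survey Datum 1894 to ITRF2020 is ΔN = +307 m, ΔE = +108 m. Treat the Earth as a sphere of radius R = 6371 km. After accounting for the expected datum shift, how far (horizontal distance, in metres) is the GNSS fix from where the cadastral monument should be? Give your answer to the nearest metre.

Observed coordinate differences: Δφ = +0.00294°, Δλ = +0.00115°.
Converting to metres (1° lat = 111195 m, cos φ = 0.957588): observed ΔN = 326.9 m, observed ΔE = 122.5 m.
Subtracting the expected shift leaves a residual of 326.9 − (307) = 19.9 m north and 122.5 − (108) = 14.5 m east.
Residual distance = √(19.9² + 14.5²) = 24.6 m.

25 m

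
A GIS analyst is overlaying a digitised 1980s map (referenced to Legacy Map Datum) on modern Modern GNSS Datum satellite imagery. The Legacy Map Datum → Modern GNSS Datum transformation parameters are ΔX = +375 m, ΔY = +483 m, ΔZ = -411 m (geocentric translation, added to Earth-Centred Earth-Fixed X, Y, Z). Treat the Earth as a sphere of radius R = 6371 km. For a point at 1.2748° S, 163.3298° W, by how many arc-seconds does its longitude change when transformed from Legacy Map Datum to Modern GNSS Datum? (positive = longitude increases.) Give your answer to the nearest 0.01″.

sin φ = -0.022248, cos φ = 0.999752, sin λ = -0.286862, cos λ = -0.957972.
East component: ΔE = −sin λ·ΔX + cos λ·ΔY = −(-0.286862)(375) + (-0.957972)(483) = -355.13 m.
1° of latitude spans πR/180 = 111195 m; at latitude φ, 1° of longitude spans that × cos φ = 111167.4 m, so Δλ = -355.13 / 111167.4 × 3600 = -11.500″.

Δλ = -11.50″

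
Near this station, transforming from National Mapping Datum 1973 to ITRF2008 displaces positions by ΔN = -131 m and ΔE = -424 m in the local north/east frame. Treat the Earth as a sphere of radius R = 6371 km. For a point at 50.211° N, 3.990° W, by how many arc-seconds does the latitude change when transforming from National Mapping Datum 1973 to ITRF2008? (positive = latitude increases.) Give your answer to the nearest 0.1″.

Δφ = -4.2″

On a sphere of radius R, 1 rad of latitude = R, so Δφ = ΔN / R = -131.0 / 6371000 = -2.0562e-05 rad = -4.241″.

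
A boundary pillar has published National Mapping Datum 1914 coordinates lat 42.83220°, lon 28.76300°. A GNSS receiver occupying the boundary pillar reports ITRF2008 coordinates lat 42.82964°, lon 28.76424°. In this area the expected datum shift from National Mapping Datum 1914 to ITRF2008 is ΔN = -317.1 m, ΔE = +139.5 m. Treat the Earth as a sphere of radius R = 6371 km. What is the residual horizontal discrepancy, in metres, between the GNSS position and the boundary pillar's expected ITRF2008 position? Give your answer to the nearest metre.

Observed coordinate differences: Δφ = -0.00256°, Δλ = +0.00124°.
Converting to metres (1° lat = 111195 m, cos φ = 0.733348): observed ΔN = -284.7 m, observed ΔE = 101.1 m.
Subtracting the expected shift leaves a residual of -284.7 − (-317.1) = 32.4 m north and 101.1 − (139.5) = -38.4 m east.
Residual distance = √(32.4² + (-38.4)²) = 50.3 m.

50 m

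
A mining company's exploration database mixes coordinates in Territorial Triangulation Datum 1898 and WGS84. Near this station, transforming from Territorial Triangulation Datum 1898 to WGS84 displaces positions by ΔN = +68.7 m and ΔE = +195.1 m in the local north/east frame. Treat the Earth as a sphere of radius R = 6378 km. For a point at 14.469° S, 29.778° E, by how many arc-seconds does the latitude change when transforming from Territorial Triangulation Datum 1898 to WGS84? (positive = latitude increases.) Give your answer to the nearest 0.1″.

Δφ = 2.2″

On a sphere of radius R, 1 rad of latitude = R, so Δφ = ΔN / R = 68.7 / 6378000 = 1.0771e-05 rad = 2.222″.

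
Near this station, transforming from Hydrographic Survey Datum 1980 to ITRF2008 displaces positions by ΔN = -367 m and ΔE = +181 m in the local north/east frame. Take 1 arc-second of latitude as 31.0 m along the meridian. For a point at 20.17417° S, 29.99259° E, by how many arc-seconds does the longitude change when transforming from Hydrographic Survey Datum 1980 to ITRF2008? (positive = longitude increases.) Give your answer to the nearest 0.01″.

At latitude -20.17417°, cos φ = 0.938649.
1″ of longitude at this latitude = 31.00 × cos φ = 29.0981 m, so Δλ = 181.0 / 29.0981 = 6.220″.

Δλ = 6.22″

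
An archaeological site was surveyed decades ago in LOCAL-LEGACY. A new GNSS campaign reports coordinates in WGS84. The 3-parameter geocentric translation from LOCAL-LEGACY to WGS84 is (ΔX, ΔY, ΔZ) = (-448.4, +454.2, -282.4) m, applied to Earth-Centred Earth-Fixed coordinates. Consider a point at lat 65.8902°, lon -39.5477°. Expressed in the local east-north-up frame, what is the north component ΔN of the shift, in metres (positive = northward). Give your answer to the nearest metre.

ΔN = 464 m

At φ = 65.8902°, λ = -39.5477°: sin φ = 0.912764, cos φ = 0.408487, sin λ = -0.636720, cos λ = 0.771095.
ΔN = −sin φ cos λ·ΔX − sin φ sin λ·ΔY + cos φ·ΔZ = −(0.912764)(0.771095)(-448.4) − (0.912764)(-0.636720)(454.2) + (0.408487)(-282.4) = 464.21 m.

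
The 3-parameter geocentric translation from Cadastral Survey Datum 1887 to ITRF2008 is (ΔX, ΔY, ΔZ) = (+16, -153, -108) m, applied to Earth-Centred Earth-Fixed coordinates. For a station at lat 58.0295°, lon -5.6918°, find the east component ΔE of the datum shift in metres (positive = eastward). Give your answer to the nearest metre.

ΔE = -151 m

At φ = 58.0295°, λ = -5.6918°: sin φ = 0.848321, cos φ = 0.529483, sin λ = -0.099177, cos λ = 0.995070.
ΔE = −sin λ·ΔX + cos λ·ΔY = −(-0.099177)·(16) + (0.995070)·(-153) = -150.66 m.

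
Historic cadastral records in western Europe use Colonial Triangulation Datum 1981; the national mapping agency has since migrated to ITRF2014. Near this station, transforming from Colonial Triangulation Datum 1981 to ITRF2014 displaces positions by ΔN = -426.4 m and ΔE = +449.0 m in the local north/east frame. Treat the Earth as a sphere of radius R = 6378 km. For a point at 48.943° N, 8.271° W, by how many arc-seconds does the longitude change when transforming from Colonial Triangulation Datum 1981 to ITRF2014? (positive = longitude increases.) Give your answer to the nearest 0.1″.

Δλ = 22.1″

At latitude 48.943°, cos φ = 0.656810.
One radian of longitude at latitude φ spans R cos φ, so Δλ = ΔE / (R cos φ) = 449.0 / (6378000 × 0.656810) = 1.0718e-04 rad = 22.108″.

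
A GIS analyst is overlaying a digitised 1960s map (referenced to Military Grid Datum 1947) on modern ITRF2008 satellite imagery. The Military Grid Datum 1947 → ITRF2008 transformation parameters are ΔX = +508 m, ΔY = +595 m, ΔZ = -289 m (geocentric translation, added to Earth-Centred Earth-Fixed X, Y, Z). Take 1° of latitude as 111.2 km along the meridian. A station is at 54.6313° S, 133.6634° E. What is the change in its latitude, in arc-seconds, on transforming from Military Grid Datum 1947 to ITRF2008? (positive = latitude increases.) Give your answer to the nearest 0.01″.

sin φ = -0.815444, cos φ = 0.578836, sin λ = 0.723408, cos λ = -0.690420.
North component: ΔN = −sin φ cos λ·ΔX − sin φ sin λ·ΔY + cos φ·ΔZ = −(-0.815444)(-0.690420)(508) − (-0.815444)(0.723408)(595) + (0.578836)(-289) = -102.30 m.
1° of latitude spans 111200 m, so Δφ = -102.30 / 111200 × 3600 = -3.312″.

Δφ = -3.31″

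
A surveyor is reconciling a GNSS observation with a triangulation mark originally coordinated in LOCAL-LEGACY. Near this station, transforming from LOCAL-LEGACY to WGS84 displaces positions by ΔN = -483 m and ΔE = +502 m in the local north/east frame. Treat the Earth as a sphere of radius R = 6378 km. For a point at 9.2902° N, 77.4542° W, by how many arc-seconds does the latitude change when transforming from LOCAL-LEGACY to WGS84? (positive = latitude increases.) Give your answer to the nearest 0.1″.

On a sphere of radius R, 1 rad of latitude = R, so Δφ = ΔN / R = -483.0 / 6378000 = -7.5729e-05 rad = -15.620″.

Δφ = -15.6″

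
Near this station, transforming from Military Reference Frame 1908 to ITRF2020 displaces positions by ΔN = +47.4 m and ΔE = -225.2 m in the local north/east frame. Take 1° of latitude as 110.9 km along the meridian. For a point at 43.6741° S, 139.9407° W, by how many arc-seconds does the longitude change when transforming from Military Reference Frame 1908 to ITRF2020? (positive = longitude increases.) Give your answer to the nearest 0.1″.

Δλ = -10.1″

At latitude -43.6741°, cos φ = 0.723279.
1° of longitude at this latitude = 110.9 × cos φ = 80.21 km, so Δλ = -225.2 / 80211.7 = -0.0028076° = -10.107″.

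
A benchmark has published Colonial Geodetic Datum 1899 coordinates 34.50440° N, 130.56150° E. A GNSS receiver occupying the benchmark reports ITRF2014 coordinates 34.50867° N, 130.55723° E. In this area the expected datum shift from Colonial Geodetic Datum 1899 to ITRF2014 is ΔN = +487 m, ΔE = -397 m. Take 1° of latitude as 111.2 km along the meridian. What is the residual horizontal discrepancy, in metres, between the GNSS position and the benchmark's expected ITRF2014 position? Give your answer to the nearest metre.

Observed coordinate differences: Δφ = +0.00427°, Δλ = -0.00427°.
Converting to metres (1° lat = 111200 m, cos φ = 0.824083): observed ΔN = 474.8 m, observed ΔE = -391.3 m.
Subtracting the expected shift leaves a residual of 474.8 − (487) = -12.2 m north and -391.3 − (-397) = 5.7 m east.
Residual distance = √((-12.2)² + 5.7²) = 13.4 m.

13 m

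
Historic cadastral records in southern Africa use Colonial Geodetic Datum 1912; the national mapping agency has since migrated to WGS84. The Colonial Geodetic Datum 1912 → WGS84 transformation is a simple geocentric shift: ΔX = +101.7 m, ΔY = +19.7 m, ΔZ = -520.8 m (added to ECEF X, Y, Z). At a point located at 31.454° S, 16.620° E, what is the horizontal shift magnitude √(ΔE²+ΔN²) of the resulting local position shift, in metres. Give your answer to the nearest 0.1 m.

At φ = -31.454°, λ = 16.620°: sin φ = -0.521814, cos φ = 0.853059, sin λ = 0.286023, cos λ = 0.958223.
ΔE = −sin λ·ΔX + cos λ·ΔY = −(0.286023)·(101.7) + (0.958223)·(19.7) = -10.21 m.
ΔN = −sin φ cos λ·ΔX − sin φ sin λ·ΔY + cos φ·ΔZ = −(-0.521814)(0.958223)(101.7) − (-0.521814)(0.286023)(19.7) + (0.853059)(-520.8) = -390.48 m.
Horizontal magnitude = √(ΔE² + ΔN²) = √((-10.21)² + (-390.48)²) = 390.62 m.

390.6 m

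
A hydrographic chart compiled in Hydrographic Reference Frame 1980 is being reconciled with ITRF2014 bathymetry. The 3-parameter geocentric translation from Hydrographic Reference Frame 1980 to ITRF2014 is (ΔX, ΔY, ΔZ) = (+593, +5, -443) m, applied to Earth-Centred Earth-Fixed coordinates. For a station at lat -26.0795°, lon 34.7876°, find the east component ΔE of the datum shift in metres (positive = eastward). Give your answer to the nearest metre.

ΔE = -334 m

The local east axis at (φ, λ) is (−sin λ, cos λ, 0), so ΔE = −sin(34.7876°)·593 + cos(34.7876°)·5 = -334.22 m.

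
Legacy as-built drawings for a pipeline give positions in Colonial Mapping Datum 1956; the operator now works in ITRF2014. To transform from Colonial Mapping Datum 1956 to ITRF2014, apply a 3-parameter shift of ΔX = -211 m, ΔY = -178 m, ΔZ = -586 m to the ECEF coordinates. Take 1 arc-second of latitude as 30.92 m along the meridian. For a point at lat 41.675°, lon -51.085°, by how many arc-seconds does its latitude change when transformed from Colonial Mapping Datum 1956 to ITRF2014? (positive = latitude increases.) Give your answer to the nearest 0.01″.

Δφ = -14.28″

sin φ = 0.664905, cos φ = 0.746928, sin λ = -0.778079, cos λ = 0.628167.
North component: ΔN = −sin φ cos λ·ΔX − sin φ sin λ·ΔY + cos φ·ΔZ = −(0.664905)(0.628167)(-211) − (0.664905)(-0.778079)(-178) + (0.746928)(-586) = -441.66 m.
1° of latitude spans 3600 × 30.92 = 111312 m, so Δφ = -441.66 / 111312 × 3600 = -14.284″.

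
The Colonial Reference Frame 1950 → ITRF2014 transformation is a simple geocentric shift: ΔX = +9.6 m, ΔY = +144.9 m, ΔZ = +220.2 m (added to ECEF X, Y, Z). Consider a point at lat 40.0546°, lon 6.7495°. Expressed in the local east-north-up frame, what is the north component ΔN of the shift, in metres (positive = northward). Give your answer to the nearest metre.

ΔN = 151 m

At φ = 40.0546°, λ = 6.7495°: sin φ = 0.643517, cos φ = 0.765432, sin λ = 0.117529, cos λ = 0.993069.
ΔN = −sin φ cos λ·ΔX − sin φ sin λ·ΔY + cos φ·ΔZ = −(0.643517)(0.993069)(9.6) − (0.643517)(0.117529)(144.9) + (0.765432)(220.2) = 151.45 m.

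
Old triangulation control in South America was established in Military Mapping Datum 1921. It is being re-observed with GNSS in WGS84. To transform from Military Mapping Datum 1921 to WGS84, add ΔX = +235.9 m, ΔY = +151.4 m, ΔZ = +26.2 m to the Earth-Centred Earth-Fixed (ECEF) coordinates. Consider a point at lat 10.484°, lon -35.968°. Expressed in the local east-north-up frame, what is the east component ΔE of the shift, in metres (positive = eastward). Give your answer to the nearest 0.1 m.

The local east axis at (φ, λ) is (−sin λ, cos λ, 0), so ΔE = −sin(-35.968°)·235.9 + cos(-35.968°)·151.4 = 261.09 m.

ΔE = 261.1 m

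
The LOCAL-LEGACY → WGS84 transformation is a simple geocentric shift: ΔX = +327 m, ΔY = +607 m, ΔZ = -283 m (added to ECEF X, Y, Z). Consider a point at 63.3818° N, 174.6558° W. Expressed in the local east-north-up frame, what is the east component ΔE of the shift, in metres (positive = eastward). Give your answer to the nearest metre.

ΔE = -574 m

At φ = 63.3818°, λ = -174.6558°: sin φ = 0.894012, cos φ = 0.448043, sin λ = -0.093139, cos λ = -0.995653.
ΔE = −sin λ·ΔX + cos λ·ΔY = −(-0.093139)·(327) + (-0.995653)·(607) = -573.91 m.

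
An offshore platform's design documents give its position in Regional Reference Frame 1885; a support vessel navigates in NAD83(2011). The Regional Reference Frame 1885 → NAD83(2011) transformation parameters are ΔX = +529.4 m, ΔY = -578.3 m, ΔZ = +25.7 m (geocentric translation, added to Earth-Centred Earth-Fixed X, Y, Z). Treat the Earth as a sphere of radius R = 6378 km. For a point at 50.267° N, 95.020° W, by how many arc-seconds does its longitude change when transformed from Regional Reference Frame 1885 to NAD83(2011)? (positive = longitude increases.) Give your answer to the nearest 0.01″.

sin φ = 0.769032, cos φ = 0.639211, sin λ = -0.996164, cos λ = -0.087503.
East component: ΔE = −sin λ·ΔX + cos λ·ΔY = −(-0.996164)(529.4) + (-0.087503)(-578.3) = 577.97 m.
1° of latitude spans πR/180 = 111317 m; at latitude φ, 1° of longitude spans that × cos φ = 71155.1 m, so Δλ = 577.97 / 71155.1 × 3600 = 29.242″.

Δλ = 29.24″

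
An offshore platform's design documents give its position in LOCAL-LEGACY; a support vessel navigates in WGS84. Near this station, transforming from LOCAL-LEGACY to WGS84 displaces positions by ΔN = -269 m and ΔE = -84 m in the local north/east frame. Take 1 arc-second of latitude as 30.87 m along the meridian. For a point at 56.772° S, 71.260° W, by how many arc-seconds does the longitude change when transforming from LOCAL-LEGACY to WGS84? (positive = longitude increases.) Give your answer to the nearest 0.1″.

Δλ = -5.0″

At latitude -56.772°, cos φ = 0.547972.
1″ of longitude at this latitude = 30.87 × cos φ = 16.9159 m, so Δλ = -84.0 / 16.9159 = -4.966″.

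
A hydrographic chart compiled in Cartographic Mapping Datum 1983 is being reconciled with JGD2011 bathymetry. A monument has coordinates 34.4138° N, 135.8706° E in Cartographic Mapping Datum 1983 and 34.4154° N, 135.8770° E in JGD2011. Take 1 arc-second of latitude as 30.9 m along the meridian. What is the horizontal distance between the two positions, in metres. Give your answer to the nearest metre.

614 m

Δφ = 34.4154° − 34.4138° = +0.0016°; Δλ = 135.8770° − 135.8706° = +0.0064°.
1° of latitude = 3600 × 30.90 = 111240 m.
ΔN = Δφ × 111240 = 178.0 m; ΔE = Δλ × 111240 × cos(34.4138°) = +0.0064 × 111240 × 0.824977 = 587.3 m.
Distance = √(ΔE² + ΔN²) = √(587.3² + 178.0²) = 613.7 m.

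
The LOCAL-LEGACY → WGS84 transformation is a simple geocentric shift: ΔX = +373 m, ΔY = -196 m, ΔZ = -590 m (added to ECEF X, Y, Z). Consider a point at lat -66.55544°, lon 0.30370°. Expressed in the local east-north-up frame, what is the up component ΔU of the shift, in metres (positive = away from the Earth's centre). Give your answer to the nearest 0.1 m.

ΔU = 689.3 m

At φ = -66.55544°, λ = 0.30370°: sin φ = -0.917445, cos φ = 0.397862, sin λ = 0.005301, cos λ = 0.999986.
ΔU = cos φ cos λ·ΔX + cos φ sin λ·ΔY + sin φ·ΔZ = (0.397862)(0.999986)(373) + (0.397862)(0.005301)(-196) + (-0.917445)(-590) = 689.28 m.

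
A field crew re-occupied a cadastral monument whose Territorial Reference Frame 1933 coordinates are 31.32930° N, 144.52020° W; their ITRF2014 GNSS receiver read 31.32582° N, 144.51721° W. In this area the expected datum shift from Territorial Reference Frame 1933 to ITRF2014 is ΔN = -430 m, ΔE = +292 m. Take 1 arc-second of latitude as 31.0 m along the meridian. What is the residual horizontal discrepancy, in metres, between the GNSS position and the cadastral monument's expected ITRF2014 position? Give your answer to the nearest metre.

Observed coordinate differences: Δφ = -0.00348°, Δλ = +0.00299°.
Converting to metres (1° lat = 111600 m, cos φ = 0.854193): observed ΔN = -388.4 m, observed ΔE = 285.0 m.
Subtracting the expected shift leaves a residual of -388.4 − (-430) = 41.6 m north and 285.0 − (292) = -7.0 m east.
Residual distance = √(41.6² + (-7.0)²) = 42.2 m.

42 m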